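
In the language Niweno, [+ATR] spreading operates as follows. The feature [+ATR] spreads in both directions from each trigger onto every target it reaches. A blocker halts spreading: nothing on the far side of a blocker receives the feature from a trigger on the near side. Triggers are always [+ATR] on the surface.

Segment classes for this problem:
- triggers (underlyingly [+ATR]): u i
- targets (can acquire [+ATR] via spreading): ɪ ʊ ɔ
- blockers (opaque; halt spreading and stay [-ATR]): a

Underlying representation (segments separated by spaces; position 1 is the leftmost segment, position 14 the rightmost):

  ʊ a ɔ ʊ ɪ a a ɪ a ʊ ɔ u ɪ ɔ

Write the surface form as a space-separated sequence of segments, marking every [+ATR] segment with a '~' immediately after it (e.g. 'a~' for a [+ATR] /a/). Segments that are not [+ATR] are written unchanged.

From /u/ at 12 rightward: 13 /ɪ/ → [+ATR]; 14 /ɔ/ → [+ATR]; word edge.
From /u/ at 12 leftward: 11 /ɔ/ → [+ATR]; 10 /ʊ/ → [+ATR]; 9 /a/ blocks.
Targets with no active source: positions 1 3 4 5 8 stay [-ATR].
[+ATR] positions on the surface: 10 11 12 13 14.

ʊ a ɔ ʊ ɪ a a ɪ a ʊ~ ɔ~ u~ ɪ~ ɔ~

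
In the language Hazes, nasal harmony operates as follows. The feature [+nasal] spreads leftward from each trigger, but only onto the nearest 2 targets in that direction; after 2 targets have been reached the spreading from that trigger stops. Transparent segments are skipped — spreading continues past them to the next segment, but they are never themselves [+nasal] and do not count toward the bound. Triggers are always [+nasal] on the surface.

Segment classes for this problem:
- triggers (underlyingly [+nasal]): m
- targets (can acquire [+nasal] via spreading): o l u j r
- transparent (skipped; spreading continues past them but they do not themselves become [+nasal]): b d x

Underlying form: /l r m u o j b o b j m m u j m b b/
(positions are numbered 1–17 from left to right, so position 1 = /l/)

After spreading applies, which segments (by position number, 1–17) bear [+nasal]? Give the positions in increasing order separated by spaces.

1 2 3 8 10 11 12 13 14 15

From /m/ at 3 leftward: 2 /r/ → [+nasal]; 1 /l/ → [+nasal]; bound reached.
From /m/ at 11 leftward: 10 /j/ → [+nasal]; 9 /b/ transparent; 8 /o/ → [+nasal]; bound reached.
From /m/ at 12 leftward: 11 /m/ is itself a trigger — this domain ends here.
From /m/ at 15 leftward: 14 /j/ → [+nasal]; 13 /u/ → [+nasal]; bound reached.
Targets with no active source: positions 4 5 6 stay [-nasal].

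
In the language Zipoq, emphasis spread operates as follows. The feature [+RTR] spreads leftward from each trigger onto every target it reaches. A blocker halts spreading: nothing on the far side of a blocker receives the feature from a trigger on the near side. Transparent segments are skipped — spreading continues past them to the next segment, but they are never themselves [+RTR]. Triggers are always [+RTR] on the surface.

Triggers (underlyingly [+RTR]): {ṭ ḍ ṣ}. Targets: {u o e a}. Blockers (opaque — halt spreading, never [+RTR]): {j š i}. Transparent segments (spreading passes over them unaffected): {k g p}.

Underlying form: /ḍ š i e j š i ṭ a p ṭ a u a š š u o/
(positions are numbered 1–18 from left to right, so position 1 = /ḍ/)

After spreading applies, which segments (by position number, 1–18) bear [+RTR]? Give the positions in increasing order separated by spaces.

From /ḍ/ at 1 leftward: word edge.
From /ṭ/ at 8 leftward: 7 /i/ blocks.
From /ṭ/ at 11 leftward: 10 /p/ transparent; 9 /a/ → [+RTR]; 8 /ṭ/ is itself a trigger — this domain ends here.
Targets with no active source: positions 4 12 13 14 17 18 stay [-emphatic].

1 8 9 11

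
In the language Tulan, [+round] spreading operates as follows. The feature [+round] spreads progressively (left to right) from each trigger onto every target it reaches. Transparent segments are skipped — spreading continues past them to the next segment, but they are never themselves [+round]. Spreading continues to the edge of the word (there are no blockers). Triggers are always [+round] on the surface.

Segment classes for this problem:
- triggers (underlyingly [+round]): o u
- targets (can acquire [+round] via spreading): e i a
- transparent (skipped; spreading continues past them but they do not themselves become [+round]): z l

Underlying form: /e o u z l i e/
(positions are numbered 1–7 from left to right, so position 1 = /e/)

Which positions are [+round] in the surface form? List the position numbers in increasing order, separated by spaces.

2 3 6 7

From /o/ at 2 rightward: 3 /u/ is itself a trigger — this domain ends here.
From /u/ at 3 rightward: 4 /z/ transparent; 5 /l/ transparent; 6 /i/ → [+round]; 7 /e/ → [+round]; word edge.
Target with no active source: position 1 stays [-round].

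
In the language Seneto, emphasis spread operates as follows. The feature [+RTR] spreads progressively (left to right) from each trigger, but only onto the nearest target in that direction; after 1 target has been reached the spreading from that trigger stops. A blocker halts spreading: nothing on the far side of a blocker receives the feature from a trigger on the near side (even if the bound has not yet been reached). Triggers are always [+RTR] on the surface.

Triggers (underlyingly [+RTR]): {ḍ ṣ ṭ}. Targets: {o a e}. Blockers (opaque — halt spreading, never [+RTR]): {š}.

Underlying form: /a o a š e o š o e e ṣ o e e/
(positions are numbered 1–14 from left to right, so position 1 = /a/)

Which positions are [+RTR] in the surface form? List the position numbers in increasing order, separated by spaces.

11 12

From /ṣ/ at 11 rightward: 12 /o/ → [+RTR]; bound reached.
Targets with no active source: positions 1 2 3 5 6 8 9 10 13 14 stay [-emphatic].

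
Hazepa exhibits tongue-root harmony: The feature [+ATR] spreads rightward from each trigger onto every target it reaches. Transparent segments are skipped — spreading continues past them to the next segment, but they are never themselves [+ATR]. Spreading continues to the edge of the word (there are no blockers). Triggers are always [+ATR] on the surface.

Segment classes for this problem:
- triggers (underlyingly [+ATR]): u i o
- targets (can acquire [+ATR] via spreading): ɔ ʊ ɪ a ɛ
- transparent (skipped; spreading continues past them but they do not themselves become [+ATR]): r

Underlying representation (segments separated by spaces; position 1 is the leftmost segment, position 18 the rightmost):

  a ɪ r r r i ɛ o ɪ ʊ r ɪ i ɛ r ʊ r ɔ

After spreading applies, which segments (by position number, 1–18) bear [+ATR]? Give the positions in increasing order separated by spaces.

From /i/ at 6 rightward: 7 /ɛ/ → [+ATR]; 8 /o/ is itself a trigger — this domain ends here.
From /o/ at 8 rightward: 9 /ɪ/ → [+ATR]; 10 /ʊ/ → [+ATR]; 11 /r/ transparent; 12 /ɪ/ → [+ATR]; 13 /i/ is itself a trigger — this domain ends here.
From /i/ at 13 rightward: 14 /ɛ/ → [+ATR]; 15 /r/ transparent; 16 /ʊ/ → [+ATR]; 17 /r/ transparent; 18 /ɔ/ → [+ATR]; word edge.
Targets with no active source: positions 1 2 stay [-ATR].

6 7 8 9 10 12 13 14 16 18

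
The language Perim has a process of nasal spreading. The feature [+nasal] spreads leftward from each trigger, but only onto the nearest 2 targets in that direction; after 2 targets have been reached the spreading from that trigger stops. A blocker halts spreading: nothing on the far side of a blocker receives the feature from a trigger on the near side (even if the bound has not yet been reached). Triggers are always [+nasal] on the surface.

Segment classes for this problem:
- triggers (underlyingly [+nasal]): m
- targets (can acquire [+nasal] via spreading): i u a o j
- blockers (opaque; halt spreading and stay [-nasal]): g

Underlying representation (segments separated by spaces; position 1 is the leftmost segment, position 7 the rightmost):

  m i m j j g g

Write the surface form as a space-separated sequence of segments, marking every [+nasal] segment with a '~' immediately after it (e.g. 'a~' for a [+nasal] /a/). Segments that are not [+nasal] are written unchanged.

m~ i~ m~ j j g g

From /m/ at 1 leftward: word edge.
From /m/ at 3 leftward: 2 /i/ → [+nasal]; 1 /m/ is itself a trigger — this domain ends here.
Targets with no active source: positions 4 5 stay [-nasal].
[+nasal] positions on the surface: 1 2 3.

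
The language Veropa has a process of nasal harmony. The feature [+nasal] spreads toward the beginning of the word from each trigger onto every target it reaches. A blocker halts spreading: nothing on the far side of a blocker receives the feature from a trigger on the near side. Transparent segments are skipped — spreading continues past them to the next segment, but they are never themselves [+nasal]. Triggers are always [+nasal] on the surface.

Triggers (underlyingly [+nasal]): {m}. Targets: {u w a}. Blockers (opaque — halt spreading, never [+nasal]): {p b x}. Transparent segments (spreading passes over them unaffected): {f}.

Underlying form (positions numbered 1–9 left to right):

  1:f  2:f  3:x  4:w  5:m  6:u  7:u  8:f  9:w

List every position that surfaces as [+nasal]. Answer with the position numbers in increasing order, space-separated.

4 5

From /m/ at 5 leftward: 4 /w/ → [+nasal]; 3 /x/ blocks.
Targets with no active source: positions 6 7 9 stay [-nasal].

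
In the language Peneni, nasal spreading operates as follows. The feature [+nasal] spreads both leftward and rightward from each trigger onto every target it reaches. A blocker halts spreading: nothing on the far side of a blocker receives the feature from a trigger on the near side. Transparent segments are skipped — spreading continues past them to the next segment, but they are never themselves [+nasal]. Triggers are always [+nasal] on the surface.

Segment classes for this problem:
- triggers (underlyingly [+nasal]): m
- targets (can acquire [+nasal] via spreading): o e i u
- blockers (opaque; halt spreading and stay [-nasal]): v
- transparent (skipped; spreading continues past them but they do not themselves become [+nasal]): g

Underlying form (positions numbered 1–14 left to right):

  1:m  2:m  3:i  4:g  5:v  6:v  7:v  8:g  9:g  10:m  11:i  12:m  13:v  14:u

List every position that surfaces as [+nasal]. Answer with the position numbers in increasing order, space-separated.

1 2 3 10 11 12

From /m/ at 1 rightward: 2 /m/ is itself a trigger — this domain ends here.
From /m/ at 1 leftward: word edge.
From /m/ at 2 rightward: 3 /i/ → [+nasal]; 4 /g/ transparent; 5 /v/ blocks.
From /m/ at 2 leftward: 1 /m/ is itself a trigger — this domain ends here.
From /m/ at 10 rightward: 11 /i/ → [+nasal]; 12 /m/ is itself a trigger — this domain ends here.
From /m/ at 10 leftward: 9 /g/ transparent; 8 /g/ transparent; 7 /v/ blocks.
From /m/ at 12 rightward: 13 /v/ blocks.
From /m/ at 12 leftward: 11 /i/ → [+nasal]; 10 /m/ is itself a trigger — this domain ends here.
Target with no active source: position 14 stays [-nasal].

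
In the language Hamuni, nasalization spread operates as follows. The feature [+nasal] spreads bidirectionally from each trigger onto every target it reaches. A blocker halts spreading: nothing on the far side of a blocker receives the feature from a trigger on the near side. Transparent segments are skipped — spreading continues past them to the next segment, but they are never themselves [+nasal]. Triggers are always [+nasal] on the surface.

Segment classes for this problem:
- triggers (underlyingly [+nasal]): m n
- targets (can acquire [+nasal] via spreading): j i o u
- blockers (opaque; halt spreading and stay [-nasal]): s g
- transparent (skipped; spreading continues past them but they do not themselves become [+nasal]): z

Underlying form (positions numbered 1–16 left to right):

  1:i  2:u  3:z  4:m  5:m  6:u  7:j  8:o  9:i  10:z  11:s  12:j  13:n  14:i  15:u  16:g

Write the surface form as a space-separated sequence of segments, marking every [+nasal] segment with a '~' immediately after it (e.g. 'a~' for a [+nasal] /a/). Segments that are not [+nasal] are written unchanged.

From /m/ at 4 rightward: 5 /m/ is itself a trigger — this domain ends here.
From /m/ at 4 leftward: 3 /z/ transparent; 2 /u/ → [+nasal]; 1 /i/ → [+nasal]; word edge.
From /m/ at 5 rightward: 6 /u/ → [+nasal]; 7 /j/ → [+nasal]; 8 /o/ → [+nasal]; 9 /i/ → [+nasal]; 10 /z/ transparent; 11 /s/ blocks.
From /m/ at 5 leftward: 4 /m/ is itself a trigger — this domain ends here.
From /n/ at 13 rightward: 14 /i/ → [+nasal]; 15 /u/ → [+nasal]; 16 /g/ blocks.
From /n/ at 13 leftward: 12 /j/ → [+nasal]; 11 /s/ blocks.
[+nasal] positions on the surface: 1 2 4 5 6 7 8 9 12 13 14 15.

i~ u~ z m~ m~ u~ j~ o~ i~ z s j~ n~ i~ u~ g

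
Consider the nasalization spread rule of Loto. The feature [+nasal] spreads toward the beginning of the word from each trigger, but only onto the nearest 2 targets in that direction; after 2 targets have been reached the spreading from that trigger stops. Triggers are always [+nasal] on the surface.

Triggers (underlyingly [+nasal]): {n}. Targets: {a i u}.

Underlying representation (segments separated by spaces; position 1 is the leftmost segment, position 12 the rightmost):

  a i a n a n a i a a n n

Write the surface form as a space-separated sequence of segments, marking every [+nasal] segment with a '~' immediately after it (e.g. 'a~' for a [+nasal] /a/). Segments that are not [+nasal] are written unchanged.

From /n/ at 4 leftward: 3 /a/ → [+nasal]; 2 /i/ → [+nasal]; bound reached.
From /n/ at 6 leftward: 5 /a/ → [+nasal]; 4 /n/ is itself a trigger — this domain ends here.
From /n/ at 11 leftward: 10 /a/ → [+nasal]; 9 /a/ → [+nasal]; bound reached.
From /n/ at 12 leftward: 11 /n/ is itself a trigger — this domain ends here.
Targets with no active source: positions 1 7 8 stay [-nasal].
[+nasal] positions on the surface: 2 3 4 5 6 9 10 11 12.

a i~ a~ n~ a~ n~ a i a~ a~ n~ n~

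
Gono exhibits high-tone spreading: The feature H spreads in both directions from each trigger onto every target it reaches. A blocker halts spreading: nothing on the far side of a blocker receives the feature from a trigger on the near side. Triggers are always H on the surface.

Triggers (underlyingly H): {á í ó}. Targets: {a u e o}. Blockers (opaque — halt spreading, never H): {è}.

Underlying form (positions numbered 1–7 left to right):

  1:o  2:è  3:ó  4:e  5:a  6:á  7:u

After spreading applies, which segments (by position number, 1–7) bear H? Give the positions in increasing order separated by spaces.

3 4 5 6 7

From /ó/ at 3 rightward: 4 /e/ → H; 5 /a/ → H; 6 /á/ is itself a trigger — this domain ends here.
From /ó/ at 3 leftward: 2 /è/ blocks.
From /á/ at 6 rightward: 7 /u/ → H; word edge.
From /á/ at 6 leftward: 5 /a/ → H; 4 /e/ → H; 3 /ó/ is itself a trigger — this domain ends here.
Target with no active source: position 1 stays [-high tone].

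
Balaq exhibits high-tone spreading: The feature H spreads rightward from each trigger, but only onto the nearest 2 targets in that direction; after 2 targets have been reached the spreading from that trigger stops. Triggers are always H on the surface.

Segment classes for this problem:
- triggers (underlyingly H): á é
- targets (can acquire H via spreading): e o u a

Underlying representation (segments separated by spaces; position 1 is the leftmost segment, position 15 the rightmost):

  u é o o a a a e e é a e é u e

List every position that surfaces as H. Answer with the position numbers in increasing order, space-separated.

2 3 4 10 11 12 13 14 15

From /é/ at 2 rightward: 3 /o/ → H; 4 /o/ → H; bound reached.
From /é/ at 10 rightward: 11 /a/ → H; 12 /e/ → H; bound reached.
From /é/ at 13 rightward: 14 /u/ → H; 15 /e/ → H; bound reached.
Targets with no active source: positions 1 5 6 7 8 9 stay [-high tone].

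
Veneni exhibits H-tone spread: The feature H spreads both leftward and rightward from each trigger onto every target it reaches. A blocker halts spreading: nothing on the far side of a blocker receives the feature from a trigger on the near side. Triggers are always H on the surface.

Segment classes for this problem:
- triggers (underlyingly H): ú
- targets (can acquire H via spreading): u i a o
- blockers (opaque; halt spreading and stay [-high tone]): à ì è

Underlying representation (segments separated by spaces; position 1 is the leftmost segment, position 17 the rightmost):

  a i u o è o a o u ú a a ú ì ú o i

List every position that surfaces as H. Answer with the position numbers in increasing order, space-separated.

6 7 8 9 10 11 12 13 15 16 17

From /ú/ at 10 rightward: 11 /a/ → H; 12 /a/ → H; 13 /ú/ is itself a trigger — this domain ends here.
From /ú/ at 10 leftward: 9 /u/ → H; 8 /o/ → H; 7 /a/ → H; 6 /o/ → H; 5 /è/ blocks.
From /ú/ at 13 rightward: 14 /ì/ blocks.
From /ú/ at 13 leftward: 12 /a/ → H; 11 /a/ → H; 10 /ú/ is itself a trigger — this domain ends here.
From /ú/ at 15 rightward: 16 /o/ → H; 17 /i/ → H; word edge.
From /ú/ at 15 leftward: 14 /ì/ blocks.
Targets with no active source: positions 1 2 3 4 stay [-high tone].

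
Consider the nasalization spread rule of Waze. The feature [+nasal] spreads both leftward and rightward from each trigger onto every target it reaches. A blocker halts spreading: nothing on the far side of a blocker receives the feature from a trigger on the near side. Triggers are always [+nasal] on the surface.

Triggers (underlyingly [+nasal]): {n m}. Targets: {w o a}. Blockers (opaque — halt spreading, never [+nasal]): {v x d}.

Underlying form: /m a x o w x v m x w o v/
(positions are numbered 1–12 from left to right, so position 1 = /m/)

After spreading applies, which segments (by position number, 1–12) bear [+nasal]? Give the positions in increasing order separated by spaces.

From /m/ at 1 rightward: 2 /a/ → [+nasal]; 3 /x/ blocks.
From /m/ at 1 leftward: word edge.
From /m/ at 8 rightward: 9 /x/ blocks.
From /m/ at 8 leftward: 7 /v/ blocks.
Targets with no active source: positions 4 5 10 11 stay [-nasal].

1 2 8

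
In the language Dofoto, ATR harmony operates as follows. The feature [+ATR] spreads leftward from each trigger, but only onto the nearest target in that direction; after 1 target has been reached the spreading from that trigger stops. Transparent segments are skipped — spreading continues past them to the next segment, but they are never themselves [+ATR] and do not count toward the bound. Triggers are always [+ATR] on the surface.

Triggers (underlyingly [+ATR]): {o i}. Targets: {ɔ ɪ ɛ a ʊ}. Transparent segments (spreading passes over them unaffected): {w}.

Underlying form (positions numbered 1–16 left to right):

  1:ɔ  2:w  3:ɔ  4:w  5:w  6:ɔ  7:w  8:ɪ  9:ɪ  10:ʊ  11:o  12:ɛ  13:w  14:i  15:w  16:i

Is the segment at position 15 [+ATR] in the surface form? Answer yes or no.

no

From /o/ at 11 leftward: 10 /ʊ/ → [+ATR]; bound reached.
From /i/ at 14 leftward: 13 /w/ transparent; 12 /ɛ/ → [+ATR]; bound reached.
From /i/ at 16 leftward: 15 /w/ transparent; 14 /i/ is itself a trigger — this domain ends here.
Targets with no active source: positions 1 3 6 8 9 stay [-ATR].
[+ATR] positions on the surface: 10 11 12 14 16.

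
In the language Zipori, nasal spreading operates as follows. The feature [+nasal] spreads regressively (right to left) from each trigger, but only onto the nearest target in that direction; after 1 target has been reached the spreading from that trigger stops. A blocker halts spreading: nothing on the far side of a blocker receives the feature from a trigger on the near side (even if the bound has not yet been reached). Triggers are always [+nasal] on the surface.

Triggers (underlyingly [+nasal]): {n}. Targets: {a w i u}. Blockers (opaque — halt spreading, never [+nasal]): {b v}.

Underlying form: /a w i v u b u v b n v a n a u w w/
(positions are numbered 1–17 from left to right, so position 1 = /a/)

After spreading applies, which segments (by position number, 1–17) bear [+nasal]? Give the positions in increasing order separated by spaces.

10 12 13

From /n/ at 10 leftward: 9 /b/ blocks.
From /n/ at 13 leftward: 12 /a/ → [+nasal]; bound reached.
Targets with no active source: positions 1 2 3 5 7 14 15 16 17 stay [-nasal].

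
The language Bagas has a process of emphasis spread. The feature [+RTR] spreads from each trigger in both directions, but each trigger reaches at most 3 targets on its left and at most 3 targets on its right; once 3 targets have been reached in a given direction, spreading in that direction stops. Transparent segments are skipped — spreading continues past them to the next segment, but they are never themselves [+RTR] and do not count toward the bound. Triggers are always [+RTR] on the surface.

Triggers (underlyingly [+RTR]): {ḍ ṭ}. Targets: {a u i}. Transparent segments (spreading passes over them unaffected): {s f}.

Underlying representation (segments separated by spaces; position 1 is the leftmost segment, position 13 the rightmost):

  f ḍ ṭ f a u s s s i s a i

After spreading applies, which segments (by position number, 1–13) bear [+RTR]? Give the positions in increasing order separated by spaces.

2 3 5 6 10

From /ḍ/ at 2 rightward: 3 /ṭ/ is itself a trigger — this domain ends here.
From /ḍ/ at 2 leftward: 1 /f/ transparent; word edge.
From /ṭ/ at 3 rightward: 4 /f/ transparent; 5 /a/ → [+RTR]; 6 /u/ → [+RTR]; 7 /s/ transparent; 8 /s/ transparent; 9 /s/ transparent; 10 /i/ → [+RTR]; bound reached.
From /ṭ/ at 3 leftward: 2 /ḍ/ is itself a trigger — this domain ends here.
Targets with no active source: positions 12 13 stay [-emphatic].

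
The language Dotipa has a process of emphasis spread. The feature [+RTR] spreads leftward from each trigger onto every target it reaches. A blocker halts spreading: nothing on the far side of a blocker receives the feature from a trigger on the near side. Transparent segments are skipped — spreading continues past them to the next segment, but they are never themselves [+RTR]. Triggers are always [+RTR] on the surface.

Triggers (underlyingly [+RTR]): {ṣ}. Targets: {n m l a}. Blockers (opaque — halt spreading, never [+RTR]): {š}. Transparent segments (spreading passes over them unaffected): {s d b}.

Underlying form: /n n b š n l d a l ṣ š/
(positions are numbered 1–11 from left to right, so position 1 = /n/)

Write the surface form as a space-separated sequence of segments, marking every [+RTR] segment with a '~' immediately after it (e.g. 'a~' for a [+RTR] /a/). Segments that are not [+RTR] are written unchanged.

n n b š n~ l~ d a~ l~ ṣ~ š

From /ṣ/ at 10 leftward: 9 /l/ → [+RTR]; 8 /a/ → [+RTR]; 7 /d/ transparent; 6 /l/ → [+RTR]; 5 /n/ → [+RTR]; 4 /š/ blocks.
Targets with no active source: positions 1 2 stay [-emphatic].
[+RTR] positions on the surface: 5 6 8 9 10.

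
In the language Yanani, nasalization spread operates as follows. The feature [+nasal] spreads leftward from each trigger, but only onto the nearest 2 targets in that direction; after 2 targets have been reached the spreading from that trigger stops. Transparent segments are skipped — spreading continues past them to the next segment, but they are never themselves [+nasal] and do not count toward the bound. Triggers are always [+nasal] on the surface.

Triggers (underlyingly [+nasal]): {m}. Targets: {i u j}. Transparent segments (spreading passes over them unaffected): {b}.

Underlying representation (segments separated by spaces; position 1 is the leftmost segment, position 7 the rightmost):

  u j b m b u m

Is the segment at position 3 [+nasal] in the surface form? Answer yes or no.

From /m/ at 4 leftward: 3 /b/ transparent; 2 /j/ → [+nasal]; 1 /u/ → [+nasal]; bound reached.
From /m/ at 7 leftward: 6 /u/ → [+nasal]; 5 /b/ transparent; 4 /m/ is itself a trigger — this domain ends here.
[+nasal] positions on the surface: 1 2 4 6 7.

no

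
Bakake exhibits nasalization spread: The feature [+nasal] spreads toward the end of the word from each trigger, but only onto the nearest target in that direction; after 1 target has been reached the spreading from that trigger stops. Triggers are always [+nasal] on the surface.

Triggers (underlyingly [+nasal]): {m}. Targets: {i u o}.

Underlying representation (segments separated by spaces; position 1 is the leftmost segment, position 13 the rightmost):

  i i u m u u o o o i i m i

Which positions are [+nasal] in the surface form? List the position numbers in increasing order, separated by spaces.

From /m/ at 4 rightward: 5 /u/ → [+nasal]; bound reached.
From /m/ at 12 rightward: 13 /i/ → [+nasal]; bound reached.
Targets with no active source: positions 1 2 3 6 7 8 9 10 11 stay [-nasal].

4 5 12 13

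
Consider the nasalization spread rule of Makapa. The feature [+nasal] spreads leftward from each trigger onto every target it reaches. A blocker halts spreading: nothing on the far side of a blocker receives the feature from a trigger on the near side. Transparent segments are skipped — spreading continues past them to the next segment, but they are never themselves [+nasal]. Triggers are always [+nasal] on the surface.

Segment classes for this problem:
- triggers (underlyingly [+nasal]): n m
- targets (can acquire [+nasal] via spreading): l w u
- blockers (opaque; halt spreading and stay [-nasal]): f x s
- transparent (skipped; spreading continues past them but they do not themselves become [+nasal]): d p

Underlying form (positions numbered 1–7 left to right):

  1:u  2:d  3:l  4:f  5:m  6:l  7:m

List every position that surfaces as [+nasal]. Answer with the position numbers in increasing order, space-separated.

From /m/ at 5 leftward: 4 /f/ blocks.
From /m/ at 7 leftward: 6 /l/ → [+nasal]; 5 /m/ is itself a trigger — this domain ends here.
Targets with no active source: positions 1 3 stay [-nasal].

5 6 7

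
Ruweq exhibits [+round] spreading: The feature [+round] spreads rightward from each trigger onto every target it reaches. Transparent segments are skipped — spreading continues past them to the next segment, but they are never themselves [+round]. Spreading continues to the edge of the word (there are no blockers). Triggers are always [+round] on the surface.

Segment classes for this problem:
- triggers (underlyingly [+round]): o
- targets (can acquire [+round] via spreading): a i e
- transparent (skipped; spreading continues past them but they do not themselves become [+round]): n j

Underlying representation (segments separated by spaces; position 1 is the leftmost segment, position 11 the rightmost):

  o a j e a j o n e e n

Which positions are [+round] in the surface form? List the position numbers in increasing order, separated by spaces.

From /o/ at 1 rightward: 2 /a/ → [+round]; 3 /j/ transparent; 4 /e/ → [+round]; 5 /a/ → [+round]; 6 /j/ transparent; 7 /o/ is itself a trigger — this domain ends here.
From /o/ at 7 rightward: 8 /n/ transparent; 9 /e/ → [+round]; 10 /e/ → [+round]; 11 /n/ transparent; word edge.

1 2 4 5 7 9 10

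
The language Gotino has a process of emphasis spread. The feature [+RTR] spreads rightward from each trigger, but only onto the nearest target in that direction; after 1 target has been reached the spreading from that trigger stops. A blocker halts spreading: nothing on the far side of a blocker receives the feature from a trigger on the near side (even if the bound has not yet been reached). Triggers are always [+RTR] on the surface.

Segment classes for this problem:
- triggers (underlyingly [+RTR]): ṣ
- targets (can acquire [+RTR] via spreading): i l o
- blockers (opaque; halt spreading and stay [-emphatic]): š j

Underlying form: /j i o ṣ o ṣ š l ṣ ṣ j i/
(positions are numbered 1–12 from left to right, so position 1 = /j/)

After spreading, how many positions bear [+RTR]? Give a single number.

5

From /ṣ/ at 4 rightward: 5 /o/ → [+RTR]; bound reached.
From /ṣ/ at 6 rightward: 7 /š/ blocks.
From /ṣ/ at 9 rightward: 10 /ṣ/ is itself a trigger — this domain ends here.
From /ṣ/ at 10 rightward: 11 /j/ blocks.
Targets with no active source: positions 2 3 8 12 stay [-emphatic].
[+RTR] positions on the surface: 4 5 6 9 10.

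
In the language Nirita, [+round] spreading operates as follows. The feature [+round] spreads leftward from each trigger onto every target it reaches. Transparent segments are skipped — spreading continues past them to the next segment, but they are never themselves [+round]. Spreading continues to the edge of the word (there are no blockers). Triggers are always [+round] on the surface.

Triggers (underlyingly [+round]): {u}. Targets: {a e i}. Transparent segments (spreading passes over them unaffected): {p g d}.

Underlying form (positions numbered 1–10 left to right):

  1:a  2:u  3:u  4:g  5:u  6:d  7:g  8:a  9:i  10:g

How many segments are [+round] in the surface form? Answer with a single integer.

From /u/ at 2 leftward: 1 /a/ → [+round]; word edge.
From /u/ at 3 leftward: 2 /u/ is itself a trigger — this domain ends here.
From /u/ at 5 leftward: 4 /g/ transparent; 3 /u/ is itself a trigger — this domain ends here.
Targets with no active source: positions 8 9 stay [-round].
[+round] positions on the surface: 1 2 3 5.

4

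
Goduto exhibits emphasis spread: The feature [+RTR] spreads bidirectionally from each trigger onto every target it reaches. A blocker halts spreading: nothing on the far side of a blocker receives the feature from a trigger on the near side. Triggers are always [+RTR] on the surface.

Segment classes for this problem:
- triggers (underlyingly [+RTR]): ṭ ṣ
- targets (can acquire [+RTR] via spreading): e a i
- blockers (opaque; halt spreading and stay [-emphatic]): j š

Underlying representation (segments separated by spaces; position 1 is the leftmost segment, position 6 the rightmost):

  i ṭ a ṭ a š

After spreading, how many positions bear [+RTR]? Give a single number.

From /ṭ/ at 2 rightward: 3 /a/ → [+RTR]; 4 /ṭ/ is itself a trigger — this domain ends here.
From /ṭ/ at 2 leftward: 1 /i/ → [+RTR]; word edge.
From /ṭ/ at 4 rightward: 5 /a/ → [+RTR]; 6 /š/ blocks.
From /ṭ/ at 4 leftward: 3 /a/ → [+RTR]; 2 /ṭ/ is itself a trigger — this domain ends here.
[+RTR] positions on the surface: 1 2 3 4 5.

5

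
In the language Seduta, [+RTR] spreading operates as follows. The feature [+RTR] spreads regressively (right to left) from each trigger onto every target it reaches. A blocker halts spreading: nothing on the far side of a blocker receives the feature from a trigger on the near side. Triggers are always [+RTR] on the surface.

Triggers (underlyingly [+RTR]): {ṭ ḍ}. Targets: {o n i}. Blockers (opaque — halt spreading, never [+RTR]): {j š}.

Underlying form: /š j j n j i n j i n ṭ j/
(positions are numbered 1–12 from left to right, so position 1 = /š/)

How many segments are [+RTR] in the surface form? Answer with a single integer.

From /ṭ/ at 11 leftward: 10 /n/ → [+RTR]; 9 /i/ → [+RTR]; 8 /j/ blocks.
Targets with no active source: positions 4 6 7 stay [-emphatic].
[+RTR] positions on the surface: 9 10 11.

3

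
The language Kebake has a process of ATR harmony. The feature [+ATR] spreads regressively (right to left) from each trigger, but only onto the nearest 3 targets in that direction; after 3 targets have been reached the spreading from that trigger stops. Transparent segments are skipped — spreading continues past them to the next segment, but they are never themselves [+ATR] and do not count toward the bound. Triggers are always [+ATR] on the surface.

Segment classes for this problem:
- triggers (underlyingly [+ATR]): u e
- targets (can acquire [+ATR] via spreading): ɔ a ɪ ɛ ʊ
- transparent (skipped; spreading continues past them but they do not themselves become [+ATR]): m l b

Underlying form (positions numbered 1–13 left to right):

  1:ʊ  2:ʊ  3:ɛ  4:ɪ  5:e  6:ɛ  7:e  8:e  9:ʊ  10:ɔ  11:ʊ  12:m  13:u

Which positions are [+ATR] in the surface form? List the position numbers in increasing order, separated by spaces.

From /e/ at 5 leftward: 4 /ɪ/ → [+ATR]; 3 /ɛ/ → [+ATR]; 2 /ʊ/ → [+ATR]; bound reached.
From /e/ at 7 leftward: 6 /ɛ/ → [+ATR]; 5 /e/ is itself a trigger — this domain ends here.
From /e/ at 8 leftward: 7 /e/ is itself a trigger — this domain ends here.
From /u/ at 13 leftward: 12 /m/ transparent; 11 /ʊ/ → [+ATR]; 10 /ɔ/ → [+ATR]; 9 /ʊ/ → [+ATR]; bound reached.
Target with no active source: position 1 stays [-ATR].

2 3 4 5 6 7 8 9 10 11 13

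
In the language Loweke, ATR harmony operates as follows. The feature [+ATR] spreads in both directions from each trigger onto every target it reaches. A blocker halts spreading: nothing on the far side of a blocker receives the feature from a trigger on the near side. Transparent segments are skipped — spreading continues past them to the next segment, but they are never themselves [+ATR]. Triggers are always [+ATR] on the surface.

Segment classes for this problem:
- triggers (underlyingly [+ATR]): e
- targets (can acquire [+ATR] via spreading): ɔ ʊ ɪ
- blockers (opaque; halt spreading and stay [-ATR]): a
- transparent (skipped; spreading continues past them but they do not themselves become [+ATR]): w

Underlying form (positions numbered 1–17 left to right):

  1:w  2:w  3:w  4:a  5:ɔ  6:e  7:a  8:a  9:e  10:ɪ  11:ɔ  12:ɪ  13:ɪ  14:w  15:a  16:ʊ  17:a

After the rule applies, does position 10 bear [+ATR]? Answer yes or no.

yes

From /e/ at 6 rightward: 7 /a/ blocks.
From /e/ at 6 leftward: 5 /ɔ/ → [+ATR]; 4 /a/ blocks.
From /e/ at 9 rightward: 10 /ɪ/ → [+ATR]; 11 /ɔ/ → [+ATR]; 12 /ɪ/ → [+ATR]; 13 /ɪ/ → [+ATR]; 14 /w/ transparent; 15 /a/ blocks.
From /e/ at 9 leftward: 8 /a/ blocks.
Target with no active source: position 16 stays [-ATR].
[+ATR] positions on the surface: 5 6 9 10 11 12 13.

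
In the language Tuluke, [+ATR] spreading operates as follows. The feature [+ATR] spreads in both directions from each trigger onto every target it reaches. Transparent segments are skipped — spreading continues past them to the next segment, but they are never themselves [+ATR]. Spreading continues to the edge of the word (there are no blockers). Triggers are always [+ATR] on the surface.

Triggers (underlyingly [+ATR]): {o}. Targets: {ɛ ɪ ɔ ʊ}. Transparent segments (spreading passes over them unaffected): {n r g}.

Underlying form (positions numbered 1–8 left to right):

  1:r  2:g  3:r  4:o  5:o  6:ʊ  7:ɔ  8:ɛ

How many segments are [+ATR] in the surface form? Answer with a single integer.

From /o/ at 4 rightward: 5 /o/ is itself a trigger — this domain ends here.
From /o/ at 4 leftward: 3 /r/ transparent; 2 /g/ transparent; 1 /r/ transparent; word edge.
From /o/ at 5 rightward: 6 /ʊ/ → [+ATR]; 7 /ɔ/ → [+ATR]; 8 /ɛ/ → [+ATR]; word edge.
From /o/ at 5 leftward: 4 /o/ is itself a trigger — this domain ends here.
[+ATR] positions on the surface: 4 5 6 7 8.

5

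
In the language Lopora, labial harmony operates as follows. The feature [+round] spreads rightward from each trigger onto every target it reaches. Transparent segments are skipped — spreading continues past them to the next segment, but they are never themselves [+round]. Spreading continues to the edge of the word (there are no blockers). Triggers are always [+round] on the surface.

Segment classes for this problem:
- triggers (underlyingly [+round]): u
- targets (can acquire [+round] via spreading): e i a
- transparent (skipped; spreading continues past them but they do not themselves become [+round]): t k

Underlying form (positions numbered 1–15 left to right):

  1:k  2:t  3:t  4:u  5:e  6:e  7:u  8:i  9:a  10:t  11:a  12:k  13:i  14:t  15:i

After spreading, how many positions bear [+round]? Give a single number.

9

From /u/ at 4 rightward: 5 /e/ → [+round]; 6 /e/ → [+round]; 7 /u/ is itself a trigger — this domain ends here.
From /u/ at 7 rightward: 8 /i/ → [+round]; 9 /a/ → [+round]; 10 /t/ transparent; 11 /a/ → [+round]; 12 /k/ transparent; 13 /i/ → [+round]; 14 /t/ transparent; 15 /i/ → [+round]; word edge.
[+round] positions on the surface: 4 5 6 7 8 9 11 13 15.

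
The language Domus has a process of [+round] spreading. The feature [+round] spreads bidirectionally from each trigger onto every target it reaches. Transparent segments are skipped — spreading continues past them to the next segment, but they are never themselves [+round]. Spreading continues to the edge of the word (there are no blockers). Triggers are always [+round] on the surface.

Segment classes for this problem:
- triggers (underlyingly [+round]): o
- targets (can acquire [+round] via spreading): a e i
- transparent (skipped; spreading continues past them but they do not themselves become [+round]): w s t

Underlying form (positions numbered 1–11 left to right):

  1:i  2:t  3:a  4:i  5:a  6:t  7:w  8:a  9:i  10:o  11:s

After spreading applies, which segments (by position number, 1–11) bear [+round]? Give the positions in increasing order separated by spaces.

1 3 4 5 8 9 10

From /o/ at 10 rightward: 11 /s/ transparent; word edge.
From /o/ at 10 leftward: 9 /i/ → [+round]; 8 /a/ → [+round]; 7 /w/ transparent; 6 /t/ transparent; 5 /a/ → [+round]; 4 /i/ → [+round]; 3 /a/ → [+round]; 2 /t/ transparent; 1 /i/ → [+round]; word edge.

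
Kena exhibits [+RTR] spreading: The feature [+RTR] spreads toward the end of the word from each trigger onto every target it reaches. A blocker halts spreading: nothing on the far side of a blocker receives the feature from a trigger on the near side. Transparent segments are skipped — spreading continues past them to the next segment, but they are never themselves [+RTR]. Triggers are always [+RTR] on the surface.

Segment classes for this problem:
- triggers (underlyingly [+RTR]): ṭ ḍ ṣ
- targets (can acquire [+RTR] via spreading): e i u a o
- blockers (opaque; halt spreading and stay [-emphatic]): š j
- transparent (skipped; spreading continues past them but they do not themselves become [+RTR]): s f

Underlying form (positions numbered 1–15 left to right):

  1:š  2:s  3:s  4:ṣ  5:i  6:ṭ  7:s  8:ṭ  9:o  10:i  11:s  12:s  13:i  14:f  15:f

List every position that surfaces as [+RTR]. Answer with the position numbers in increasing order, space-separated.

4 5 6 8 9 10 13

From /ṣ/ at 4 rightward: 5 /i/ → [+RTR]; 6 /ṭ/ is itself a trigger — this domain ends here.
From /ṭ/ at 6 rightward: 7 /s/ transparent; 8 /ṭ/ is itself a trigger — this domain ends here.
From /ṭ/ at 8 rightward: 9 /o/ → [+RTR]; 10 /i/ → [+RTR]; 11 /s/ transparent; 12 /s/ transparent; 13 /i/ → [+RTR]; 14 /f/ transparent; 15 /f/ transparent; word edge.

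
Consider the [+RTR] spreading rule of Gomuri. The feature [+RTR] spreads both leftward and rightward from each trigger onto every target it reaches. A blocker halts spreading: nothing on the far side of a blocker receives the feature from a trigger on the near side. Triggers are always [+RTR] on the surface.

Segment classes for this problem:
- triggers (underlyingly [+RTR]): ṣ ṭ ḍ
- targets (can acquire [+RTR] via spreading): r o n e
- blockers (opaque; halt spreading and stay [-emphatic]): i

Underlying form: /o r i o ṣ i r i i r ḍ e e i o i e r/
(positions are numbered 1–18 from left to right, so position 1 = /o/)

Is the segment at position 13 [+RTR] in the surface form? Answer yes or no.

yes

From /ṣ/ at 5 rightward: 6 /i/ blocks.
From /ṣ/ at 5 leftward: 4 /o/ → [+RTR]; 3 /i/ blocks.
From /ḍ/ at 11 rightward: 12 /e/ → [+RTR]; 13 /e/ → [+RTR]; 14 /i/ blocks.
From /ḍ/ at 11 leftward: 10 /r/ → [+RTR]; 9 /i/ blocks.
Targets with no active source: positions 1 2 7 15 17 18 stay [-emphatic].
[+RTR] positions on the surface: 4 5 10 11 12 13.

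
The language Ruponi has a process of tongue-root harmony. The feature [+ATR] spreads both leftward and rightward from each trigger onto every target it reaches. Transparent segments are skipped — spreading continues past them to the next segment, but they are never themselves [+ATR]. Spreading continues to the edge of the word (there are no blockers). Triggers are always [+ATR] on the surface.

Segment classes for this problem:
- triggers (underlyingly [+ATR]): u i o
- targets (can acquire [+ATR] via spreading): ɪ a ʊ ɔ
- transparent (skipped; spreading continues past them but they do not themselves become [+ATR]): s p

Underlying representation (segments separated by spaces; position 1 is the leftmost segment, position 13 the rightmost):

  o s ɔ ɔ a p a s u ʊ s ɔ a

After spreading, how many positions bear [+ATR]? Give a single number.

9

From /o/ at 1 rightward: 2 /s/ transparent; 3 /ɔ/ → [+ATR]; 4 /ɔ/ → [+ATR]; 5 /a/ → [+ATR]; 6 /p/ transparent; 7 /a/ → [+ATR]; 8 /s/ transparent; 9 /u/ is itself a trigger — this domain ends here.
From /o/ at 1 leftward: word edge.
From /u/ at 9 rightward: 10 /ʊ/ → [+ATR]; 11 /s/ transparent; 12 /ɔ/ → [+ATR]; 13 /a/ → [+ATR]; word edge.
From /u/ at 9 leftward: 8 /s/ transparent; 7 /a/ → [+ATR]; 6 /p/ transparent; 5 /a/ → [+ATR]; 4 /ɔ/ → [+ATR]; 3 /ɔ/ → [+ATR]; 2 /s/ transparent; 1 /o/ is itself a trigger — this domain ends here.
[+ATR] positions on the surface: 1 3 4 5 7 9 10 12 13.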